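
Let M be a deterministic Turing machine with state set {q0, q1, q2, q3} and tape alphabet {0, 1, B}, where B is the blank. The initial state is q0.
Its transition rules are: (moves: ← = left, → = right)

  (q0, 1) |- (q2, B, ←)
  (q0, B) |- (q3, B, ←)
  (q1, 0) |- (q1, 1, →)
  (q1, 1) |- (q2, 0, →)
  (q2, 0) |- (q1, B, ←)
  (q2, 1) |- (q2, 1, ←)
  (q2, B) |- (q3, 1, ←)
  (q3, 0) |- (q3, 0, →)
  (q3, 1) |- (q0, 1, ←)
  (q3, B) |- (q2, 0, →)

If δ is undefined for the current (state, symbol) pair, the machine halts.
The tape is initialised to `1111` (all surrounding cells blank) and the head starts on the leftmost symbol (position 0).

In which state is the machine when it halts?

state=q0 head=0 tape=BBB[1]111   (q0,1)→(q2,B,←)
state=q2 head=-1 tape=BB[B]B111   (q2,B)→(q3,1,←)
state=q3 head=-2 tape=B[B]1B111   (q3,B)→(q2,0,→)
state=q2 head=-1 tape=B0[1]B111   (q2,1)→(q2,1,←)
state=q2 head=-2 tape=B[0]1B111   (q2,0)→(q1,B,←)
state=q1 head=-3 tape=[B]B1B111
No transition is defined for (q1, B); M halts in state q1.

q1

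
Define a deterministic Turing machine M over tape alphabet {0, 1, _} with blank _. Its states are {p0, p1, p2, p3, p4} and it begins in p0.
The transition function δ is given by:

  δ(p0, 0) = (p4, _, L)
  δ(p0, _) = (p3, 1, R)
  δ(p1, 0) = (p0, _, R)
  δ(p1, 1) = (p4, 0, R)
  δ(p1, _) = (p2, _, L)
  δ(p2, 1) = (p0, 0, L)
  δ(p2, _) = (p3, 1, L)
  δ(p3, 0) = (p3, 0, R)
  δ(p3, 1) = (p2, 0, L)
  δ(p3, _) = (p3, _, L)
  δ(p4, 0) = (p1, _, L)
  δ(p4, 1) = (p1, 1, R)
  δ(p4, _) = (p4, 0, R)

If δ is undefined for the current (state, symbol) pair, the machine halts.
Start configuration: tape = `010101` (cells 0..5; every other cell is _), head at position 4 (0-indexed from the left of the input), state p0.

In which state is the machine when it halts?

p2

p0 | _0101[0]1   read 0 → write _, move L, go to p4
p4 | _010[1]_1   read 1 → write 1, move R, go to p1
p1 | _0101[_]1   read _ → write _, move L, go to p2
p2 | _010[1]_1   read 1 → write 0, move L, go to p0
p0 | _01[0]0_1   read 0 → write _, move L, go to p4
p4 | _0[1]_0_1   read 1 → write 1, move R, go to p1
p1 | _01[_]0_1   read _ → write _, move L, go to p2
p2 | _0[1]_0_1   read 1 → write 0, move L, go to p0
p0 | _[0]0_0_1   read 0 → write _, move L, go to p4
p4 | [_]_0_0_1   read _ → write 0, move R, go to p4
p4 | 0[_]0_0_1   read _ → write 0, move R, go to p4
p4 | 00[0]_0_1   read 0 → write _, move L, go to p1
p1 | 0[0]__0_1   read 0 → write _, move R, go to p0
p0 | 0_[_]_0_1   read _ → write 1, move R, go to p3
p3 | 0_1[_]0_1   read _ → write _, move L, go to p3
p3 | 0_[1]_0_1   read 1 → write 0, move L, go to p2
p2 | 0[_]0_0_1   read _ → write 1, move L, go to p3
p3 | [0]10_0_1   read 0 → write 0, move R, go to p3
p3 | 0[1]0_0_1   read 1 → write 0, move L, go to p2
p2 | [0]00_0_1
No transition is defined for (p2, 0); M halts in state p2.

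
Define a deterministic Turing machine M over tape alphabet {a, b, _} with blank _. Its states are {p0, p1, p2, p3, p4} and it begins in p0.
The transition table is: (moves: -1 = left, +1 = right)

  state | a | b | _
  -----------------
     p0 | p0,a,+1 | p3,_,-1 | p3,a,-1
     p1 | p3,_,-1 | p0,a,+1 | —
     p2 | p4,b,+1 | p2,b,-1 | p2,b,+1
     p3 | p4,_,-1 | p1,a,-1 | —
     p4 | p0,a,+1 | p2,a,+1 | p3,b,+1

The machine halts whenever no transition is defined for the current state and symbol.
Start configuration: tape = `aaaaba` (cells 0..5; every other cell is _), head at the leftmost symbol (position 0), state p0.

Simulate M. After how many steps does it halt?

state=p0 head=0 tape=_[a]aaaba   (p0,a)→(p0,a,+1)
state=p0 head=1 tape=_a[a]aaba   (p0,a)→(p0,a,+1)
state=p0 head=2 tape=_aa[a]aba   (p0,a)→(p0,a,+1)
state=p0 head=3 tape=_aaa[a]ba   (p0,a)→(p0,a,+1)
state=p0 head=4 tape=_aaaa[b]a   (p0,b)→(p3,_,-1)
state=p3 head=3 tape=_aaa[a]_a   (p3,a)→(p4,_,-1)
state=p4 head=2 tape=_aa[a]__a   (p4,a)→(p0,a,+1)
state=p0 head=3 tape=_aaa[_]_a   (p0,_)→(p3,a,-1)
state=p3 head=2 tape=_aa[a]a_a   (p3,a)→(p4,_,-1)
state=p4 head=1 tape=_a[a]_a_a   (p4,a)→(p0,a,+1)
state=p0 head=2 tape=_aa[_]a_a   (p0,_)→(p3,a,-1)
state=p3 head=1 tape=_a[a]aa_a   (p3,a)→(p4,_,-1)
state=p4 head=0 tape=_[a]_aa_a   (p4,a)→(p0,a,+1)
state=p0 head=1 tape=_a[_]aa_a   (p0,_)→(p3,a,-1)
state=p3 head=0 tape=_[a]aaa_a   (p3,a)→(p4,_,-1)
state=p4 head=-1 tape=[_]_aaa_a   (p4,_)→(p3,b,+1)
state=p3 head=0 tape=b[_]aaa_a
M halts after 16 transitions.

16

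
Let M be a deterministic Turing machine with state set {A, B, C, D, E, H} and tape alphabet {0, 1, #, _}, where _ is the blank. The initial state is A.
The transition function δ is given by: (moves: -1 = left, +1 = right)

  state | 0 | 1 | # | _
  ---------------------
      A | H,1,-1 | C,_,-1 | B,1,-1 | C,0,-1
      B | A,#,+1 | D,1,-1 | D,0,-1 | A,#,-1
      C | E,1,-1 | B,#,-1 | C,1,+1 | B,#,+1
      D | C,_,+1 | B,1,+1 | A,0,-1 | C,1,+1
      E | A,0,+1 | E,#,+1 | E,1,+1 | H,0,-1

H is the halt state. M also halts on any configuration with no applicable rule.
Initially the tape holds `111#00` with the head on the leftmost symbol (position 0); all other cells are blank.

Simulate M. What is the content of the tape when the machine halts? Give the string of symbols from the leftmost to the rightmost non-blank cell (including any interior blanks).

##1011#11#00

A | ______[1]11#00   read 1 → write _, move -1, go to C
C | _____[_]_11#00   read _ → write #, move +1, go to B
B | _____#[_]11#00   read _ → write #, move -1, go to A
A | _____[#]#11#00   read # → write 1, move -1, go to B
B | ____[_]1#11#00   read _ → write #, move -1, go to A
A | ___[_]#1#11#00   read _ → write 0, move -1, go to C
C | __[_]0#1#11#00   read _ → write #, move +1, go to B
B | __#[0]#1#11#00   read 0 → write #, move +1, go to A
A | __##[#]1#11#00   read # → write 1, move -1, go to B
B | __#[#]11#11#00   read # → write 0, move -1, go to D
D | __[#]011#11#00   read # → write 0, move -1, go to A
A | _[_]0011#11#00   read _ → write 0, move -1, go to C
C | [_]00011#11#00   read _ → write #, move +1, go to B
B | #[0]0011#11#00   read 0 → write #, move +1, go to A
A | ##[0]011#11#00   read 0 → write 1, move -1, go to H
H | #[#]1011#11#00
The non-blank tape span at halt is ##1011#11#00.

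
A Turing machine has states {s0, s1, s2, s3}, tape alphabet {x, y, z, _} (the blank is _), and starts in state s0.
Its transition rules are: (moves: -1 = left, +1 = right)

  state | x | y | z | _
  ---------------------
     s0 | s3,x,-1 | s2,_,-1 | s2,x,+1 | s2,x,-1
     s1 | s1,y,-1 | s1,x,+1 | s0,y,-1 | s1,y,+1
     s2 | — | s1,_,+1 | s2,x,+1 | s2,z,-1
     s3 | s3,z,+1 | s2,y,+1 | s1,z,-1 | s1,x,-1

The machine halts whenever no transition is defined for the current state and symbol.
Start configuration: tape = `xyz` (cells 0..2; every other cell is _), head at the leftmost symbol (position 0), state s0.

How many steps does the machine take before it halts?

state=s0 head=0 tape=___[x]yz_   (s0,x)→(s3,x,-1)
state=s3 head=-1 tape=__[_]xyz_   (s3,_)→(s1,x,-1)
state=s1 head=-2 tape=_[_]xxyz_   (s1,_)→(s1,y,+1)
state=s1 head=-1 tape=_y[x]xyz_   (s1,x)→(s1,y,-1)
state=s1 head=-2 tape=_[y]yxyz_   (s1,y)→(s1,x,+1)
state=s1 head=-1 tape=_x[y]xyz_   (s1,y)→(s1,x,+1)
state=s1 head=0 tape=_xx[x]yz_   (s1,x)→(s1,y,-1)
state=s1 head=-1 tape=_x[x]yyz_   (s1,x)→(s1,y,-1)
state=s1 head=-2 tape=_[x]yyyz_   (s1,x)→(s1,y,-1)
state=s1 head=-3 tape=[_]yyyyz_   (s1,_)→(s1,y,+1)
state=s1 head=-2 tape=y[y]yyyz_   (s1,y)→(s1,x,+1)
state=s1 head=-1 tape=yx[y]yyz_   (s1,y)→(s1,x,+1)
state=s1 head=0 tape=yxx[y]yz_   (s1,y)→(s1,x,+1)
state=s1 head=1 tape=yxxx[y]z_   (s1,y)→(s1,x,+1)
state=s1 head=2 tape=yxxxx[z]_   (s1,z)→(s0,y,-1)
state=s0 head=1 tape=yxxx[x]y_   (s0,x)→(s3,x,-1)
state=s3 head=0 tape=yxx[x]xy_   (s3,x)→(s3,z,+1)
state=s3 head=1 tape=yxxz[x]y_   (s3,x)→(s3,z,+1)
state=s3 head=2 tape=yxxzz[y]_   (s3,y)→(s2,y,+1)
state=s2 head=3 tape=yxxzzy[_]   (s2,_)→(s2,z,-1)
state=s2 head=2 tape=yxxzz[y]z   (s2,y)→(s1,_,+1)
state=s1 head=3 tape=yxxzz_[z]   (s1,z)→(s0,y,-1)
state=s0 head=2 tape=yxxzz[_]y   (s0,_)→(s2,x,-1)
state=s2 head=1 tape=yxxz[z]xy   (s2,z)→(s2,x,+1)
state=s2 head=2 tape=yxxzx[x]y
M halts after 24 transitions.

24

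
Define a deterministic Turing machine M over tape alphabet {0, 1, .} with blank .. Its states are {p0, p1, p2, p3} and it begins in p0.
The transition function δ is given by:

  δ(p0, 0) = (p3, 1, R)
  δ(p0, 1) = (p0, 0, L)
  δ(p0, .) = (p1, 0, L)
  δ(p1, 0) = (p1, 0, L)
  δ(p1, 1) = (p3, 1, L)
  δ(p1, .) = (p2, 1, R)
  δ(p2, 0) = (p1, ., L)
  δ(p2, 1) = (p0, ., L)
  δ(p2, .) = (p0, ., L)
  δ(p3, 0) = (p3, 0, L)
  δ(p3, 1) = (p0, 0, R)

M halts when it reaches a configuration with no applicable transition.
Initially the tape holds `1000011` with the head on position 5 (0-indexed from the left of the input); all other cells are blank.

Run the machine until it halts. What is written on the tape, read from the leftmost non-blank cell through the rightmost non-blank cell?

state=p0 head=5 tape=10000[1]1..   (p0,1)→(p0,0,L)
state=p0 head=4 tape=1000[0]01..   (p0,0)→(p3,1,R)
state=p3 head=5 tape=10001[0]1..   (p3,0)→(p3,0,L)
state=p3 head=4 tape=1000[1]01..   (p3,1)→(p0,0,R)
state=p0 head=5 tape=10000[0]1..   (p0,0)→(p3,1,R)
state=p3 head=6 tape=100001[1]..   (p3,1)→(p0,0,R)
state=p0 head=7 tape=1000010[.].   (p0,.)→(p1,0,L)
state=p1 head=6 tape=100001[0]0.   (p1,0)→(p1,0,L)
state=p1 head=5 tape=10000[1]00.   (p1,1)→(p3,1,L)
state=p3 head=4 tape=1000[0]100.   (p3,0)→(p3,0,L)
state=p3 head=3 tape=100[0]0100.   (p3,0)→(p3,0,L)
state=p3 head=2 tape=10[0]00100.   (p3,0)→(p3,0,L)
state=p3 head=1 tape=1[0]000100.   (p3,0)→(p3,0,L)
state=p3 head=0 tape=[1]0000100.   (p3,1)→(p0,0,R)
state=p0 head=1 tape=0[0]000100.   (p0,0)→(p3,1,R)
state=p3 head=2 tape=01[0]00100.   (p3,0)→(p3,0,L)
state=p3 head=1 tape=0[1]000100.   (p3,1)→(p0,0,R)
state=p0 head=2 tape=00[0]00100.   (p0,0)→(p3,1,R)
state=p3 head=3 tape=001[0]0100.   (p3,0)→(p3,0,L)
state=p3 head=2 tape=00[1]00100.   (p3,1)→(p0,0,R)
state=p0 head=3 tape=000[0]0100.   (p0,0)→(p3,1,R)
state=p3 head=4 tape=0001[0]100.   (p3,0)→(p3,0,L)
state=p3 head=3 tape=000[1]0100.   (p3,1)→(p0,0,R)
state=p0 head=4 tape=0000[0]100.   (p0,0)→(p3,1,R)
state=p3 head=5 tape=00001[1]00.   (p3,1)→(p0,0,R)
state=p0 head=6 tape=000010[0]0.   (p0,0)→(p3,1,R)
state=p3 head=7 tape=0000101[0].   (p3,0)→(p3,0,L)
state=p3 head=6 tape=000010[1]0.   (p3,1)→(p0,0,R)
state=p0 head=7 tape=0000100[0].   (p0,0)→(p3,1,R)
state=p3 head=8 tape=00001001[.]
The non-blank tape span at halt is 00001001.

00001001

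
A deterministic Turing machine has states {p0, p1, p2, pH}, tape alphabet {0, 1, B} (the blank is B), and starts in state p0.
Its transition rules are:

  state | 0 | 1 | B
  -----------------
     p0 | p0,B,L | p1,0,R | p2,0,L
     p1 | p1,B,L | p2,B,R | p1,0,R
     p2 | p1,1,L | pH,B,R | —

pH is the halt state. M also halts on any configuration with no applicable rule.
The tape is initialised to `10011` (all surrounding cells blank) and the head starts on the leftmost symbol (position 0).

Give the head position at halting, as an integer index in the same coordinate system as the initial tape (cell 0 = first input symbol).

5

p0 | BB[1]0011B   read 1 → write 0, move R, go to p1
p1 | BB0[0]011B   read 0 → write B, move L, go to p1
p1 | BB[0]B011B   read 0 → write B, move L, go to p1
p1 | B[B]BB011B   read B → write 0, move R, go to p1
p1 | B0[B]B011B   read B → write 0, move R, go to p1
p1 | B00[B]011B   read B → write 0, move R, go to p1
p1 | B000[0]11B   read 0 → write B, move L, go to p1
p1 | B00[0]B11B   read 0 → write B, move L, go to p1
p1 | B0[0]BB11B   read 0 → write B, move L, go to p1
p1 | B[0]BBB11B   read 0 → write B, move L, go to p1
p1 | [B]BBBB11B   read B → write 0, move R, go to p1
p1 | 0[B]BBB11B   read B → write 0, move R, go to p1
p1 | 00[B]BB11B   read B → write 0, move R, go to p1
p1 | 000[B]B11B   read B → write 0, move R, go to p1
p1 | 0000[B]11B   read B → write 0, move R, go to p1
p1 | 00000[1]1B   read 1 → write B, move R, go to p2
p2 | 00000B[1]B   read 1 → write B, move R, go to pH
pH | 00000BB[B]
At halt the head is at cell 5.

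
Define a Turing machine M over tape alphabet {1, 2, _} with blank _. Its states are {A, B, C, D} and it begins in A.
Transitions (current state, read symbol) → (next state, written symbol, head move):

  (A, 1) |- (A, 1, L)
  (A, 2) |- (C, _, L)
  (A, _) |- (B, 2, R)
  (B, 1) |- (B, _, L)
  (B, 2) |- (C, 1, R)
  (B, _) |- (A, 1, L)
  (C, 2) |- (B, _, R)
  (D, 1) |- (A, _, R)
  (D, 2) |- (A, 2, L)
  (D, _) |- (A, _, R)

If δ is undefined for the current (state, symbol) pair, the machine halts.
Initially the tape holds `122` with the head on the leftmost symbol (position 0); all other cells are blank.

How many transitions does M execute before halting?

4

A | _[1]22   read 1 → write 1, move L, go to A
A | [_]122   read _ → write 2, move R, go to B
B | 2[1]22   read 1 → write _, move L, go to B
B | [2]_22   read 2 → write 1, move R, go to C
C | 1[_]22
M halts after 4 transitions.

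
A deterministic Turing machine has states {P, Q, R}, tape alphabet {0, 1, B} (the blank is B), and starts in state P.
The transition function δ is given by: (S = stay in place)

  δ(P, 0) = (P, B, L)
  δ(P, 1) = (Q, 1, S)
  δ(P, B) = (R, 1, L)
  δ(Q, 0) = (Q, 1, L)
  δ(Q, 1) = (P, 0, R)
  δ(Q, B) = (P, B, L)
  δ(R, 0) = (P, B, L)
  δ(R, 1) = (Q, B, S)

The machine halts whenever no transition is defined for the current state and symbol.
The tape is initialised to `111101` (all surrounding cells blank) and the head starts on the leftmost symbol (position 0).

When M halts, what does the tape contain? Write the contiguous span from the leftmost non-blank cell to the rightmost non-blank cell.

1BBBBB1

P | BB[1]11101   read 1 → write 1, move S, go to Q
Q | BB[1]11101   read 1 → write 0, move R, go to P
P | BB0[1]1101   read 1 → write 1, move S, go to Q
Q | BB0[1]1101   read 1 → write 0, move R, go to P
P | BB00[1]101   read 1 → write 1, move S, go to Q
Q | BB00[1]101   read 1 → write 0, move R, go to P
P | BB000[1]01   read 1 → write 1, move S, go to Q
Q | BB000[1]01   read 1 → write 0, move R, go to P
P | BB0000[0]1   read 0 → write B, move L, go to P
P | BB000[0]B1   read 0 → write B, move L, go to P
P | BB00[0]BB1   read 0 → write B, move L, go to P
P | BB0[0]BBB1   read 0 → write B, move L, go to P
P | BB[0]BBBB1   read 0 → write B, move L, go to P
P | B[B]BBBBB1   read B → write 1, move L, go to R
R | [B]1BBBBB1
The non-blank tape span at halt is 1BBBBB1.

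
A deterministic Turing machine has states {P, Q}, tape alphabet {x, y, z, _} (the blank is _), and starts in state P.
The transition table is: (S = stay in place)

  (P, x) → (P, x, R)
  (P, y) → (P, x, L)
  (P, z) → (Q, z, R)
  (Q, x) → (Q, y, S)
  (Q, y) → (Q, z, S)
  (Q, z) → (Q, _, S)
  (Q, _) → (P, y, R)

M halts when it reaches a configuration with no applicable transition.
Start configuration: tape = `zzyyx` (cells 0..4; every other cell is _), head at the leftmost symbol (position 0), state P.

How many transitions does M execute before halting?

P | [z]zyyx_   read z → write z, move R, go to Q
Q | z[z]yyx_   read z → write _, move S, go to Q
Q | z[_]yyx_   read _ → write y, move R, go to P
P | zy[y]yx_   read y → write x, move L, go to P
P | z[y]xyx_   read y → write x, move L, go to P
P | [z]xxyx_   read z → write z, move R, go to Q
Q | z[x]xyx_   read x → write y, move S, go to Q
Q | z[y]xyx_   read y → write z, move S, go to Q
Q | z[z]xyx_   read z → write _, move S, go to Q
Q | z[_]xyx_   read _ → write y, move R, go to P
P | zy[x]yx_   read x → write x, move R, go to P
P | zyx[y]x_   read y → write x, move L, go to P
P | zy[x]xx_   read x → write x, move R, go to P
P | zyx[x]x_   read x → write x, move R, go to P
P | zyxx[x]_   read x → write x, move R, go to P
P | zyxxx[_]
M halts after 15 transitions.

15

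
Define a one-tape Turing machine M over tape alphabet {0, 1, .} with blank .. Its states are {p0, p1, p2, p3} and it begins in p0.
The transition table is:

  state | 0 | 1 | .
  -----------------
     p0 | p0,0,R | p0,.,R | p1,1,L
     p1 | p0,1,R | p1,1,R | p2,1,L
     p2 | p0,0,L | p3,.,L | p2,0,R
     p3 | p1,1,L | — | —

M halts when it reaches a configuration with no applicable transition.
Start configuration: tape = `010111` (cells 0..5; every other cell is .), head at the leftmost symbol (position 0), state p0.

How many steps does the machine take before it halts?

29

state=p0 head=0 tape=[0]10111.   (p0,0)→(p0,0,R)
state=p0 head=1 tape=0[1]0111.   (p0,1)→(p0,.,R)
state=p0 head=2 tape=0.[0]111.   (p0,0)→(p0,0,R)
state=p0 head=3 tape=0.0[1]11.   (p0,1)→(p0,.,R)
state=p0 head=4 tape=0.0.[1]1.   (p0,1)→(p0,.,R)
state=p0 head=5 tape=0.0..[1].   (p0,1)→(p0,.,R)
state=p0 head=6 tape=0.0...[.]   (p0,.)→(p1,1,L)
state=p1 head=5 tape=0.0..[.]1   (p1,.)→(p2,1,L)
state=p2 head=4 tape=0.0.[.]11   (p2,.)→(p2,0,R)
state=p2 head=5 tape=0.0.0[1]1   (p2,1)→(p3,.,L)
state=p3 head=4 tape=0.0.[0].1   (p3,0)→(p1,1,L)
state=p1 head=3 tape=0.0[.]1.1   (p1,.)→(p2,1,L)
state=p2 head=2 tape=0.[0]11.1   (p2,0)→(p0,0,L)
state=p0 head=1 tape=0[.]011.1   (p0,.)→(p1,1,L)
state=p1 head=0 tape=[0]1011.1   (p1,0)→(p0,1,R)
state=p0 head=1 tape=1[1]011.1   (p0,1)→(p0,.,R)
state=p0 head=2 tape=1.[0]11.1   (p0,0)→(p0,0,R)
state=p0 head=3 tape=1.0[1]1.1   (p0,1)→(p0,.,R)
state=p0 head=4 tape=1.0.[1].1   (p0,1)→(p0,.,R)
state=p0 head=5 tape=1.0..[.]1   (p0,.)→(p1,1,L)
state=p1 head=4 tape=1.0.[.]11   (p1,.)→(p2,1,L)
state=p2 head=3 tape=1.0[.]111   (p2,.)→(p2,0,R)
state=p2 head=4 tape=1.00[1]11   (p2,1)→(p3,.,L)
state=p3 head=3 tape=1.0[0].11   (p3,0)→(p1,1,L)
state=p1 head=2 tape=1.[0]1.11   (p1,0)→(p0,1,R)
state=p0 head=3 tape=1.1[1].11   (p0,1)→(p0,.,R)
state=p0 head=4 tape=1.1.[.]11   (p0,.)→(p1,1,L)
state=p1 head=3 tape=1.1[.]111   (p1,.)→(p2,1,L)
state=p2 head=2 tape=1.[1]1111   (p2,1)→(p3,.,L)
state=p3 head=1 tape=1[.].1111
M halts after 29 transitions.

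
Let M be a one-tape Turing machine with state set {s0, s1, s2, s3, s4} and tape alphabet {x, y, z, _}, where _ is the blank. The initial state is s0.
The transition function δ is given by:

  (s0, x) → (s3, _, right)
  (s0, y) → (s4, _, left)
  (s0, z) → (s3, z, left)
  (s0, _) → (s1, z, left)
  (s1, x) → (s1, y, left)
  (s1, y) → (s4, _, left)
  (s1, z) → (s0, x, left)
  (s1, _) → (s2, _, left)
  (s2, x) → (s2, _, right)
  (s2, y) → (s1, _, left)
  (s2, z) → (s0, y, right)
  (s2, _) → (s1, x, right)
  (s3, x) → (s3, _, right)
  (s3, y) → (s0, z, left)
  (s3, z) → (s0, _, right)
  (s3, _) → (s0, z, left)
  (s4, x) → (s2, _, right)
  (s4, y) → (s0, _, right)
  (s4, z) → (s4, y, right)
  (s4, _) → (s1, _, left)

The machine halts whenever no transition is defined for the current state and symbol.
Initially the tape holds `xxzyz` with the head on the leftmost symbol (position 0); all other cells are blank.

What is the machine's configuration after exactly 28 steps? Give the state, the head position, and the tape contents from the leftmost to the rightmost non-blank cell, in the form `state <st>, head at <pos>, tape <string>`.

state s3, head at 4, tape xz

state=s0 head=0 tape=[x]xzyz_   (s0,x)→(s3,_,right)
state=s3 head=1 tape=_[x]zyz_   (s3,x)→(s3,_,right)
state=s3 head=2 tape=__[z]yz_   (s3,z)→(s0,_,right)
state=s0 head=3 tape=___[y]z_   (s0,y)→(s4,_,left)
state=s4 head=2 tape=__[_]_z_   (s4,_)→(s1,_,left)
state=s1 head=1 tape=_[_]__z_   (s1,_)→(s2,_,left)
state=s2 head=0 tape=[_]___z_   (s2,_)→(s1,x,right)
state=s1 head=1 tape=x[_]__z_   (s1,_)→(s2,_,left)
state=s2 head=0 tape=[x]___z_   (s2,x)→(s2,_,right)
state=s2 head=1 tape=_[_]__z_   (s2,_)→(s1,x,right)
state=s1 head=2 tape=_x[_]_z_   (s1,_)→(s2,_,left)
state=s2 head=1 tape=_[x]__z_   (s2,x)→(s2,_,right)
state=s2 head=2 tape=__[_]_z_   (s2,_)→(s1,x,right)
state=s1 head=3 tape=__x[_]z_   (s1,_)→(s2,_,left)
state=s2 head=2 tape=__[x]_z_   (s2,x)→(s2,_,right)
state=s2 head=3 tape=___[_]z_   (s2,_)→(s1,x,right)
state=s1 head=4 tape=___x[z]_   (s1,z)→(s0,x,left)
state=s0 head=3 tape=___[x]x_   (s0,x)→(s3,_,right)
state=s3 head=4 tape=____[x]_   (s3,x)→(s3,_,right)
state=s3 head=5 tape=_____[_]   (s3,_)→(s0,z,left)
state=s0 head=4 tape=____[_]z   (s0,_)→(s1,z,left)
state=s1 head=3 tape=___[_]zz   (s1,_)→(s2,_,left)
state=s2 head=2 tape=__[_]_zz   (s2,_)→(s1,x,right)
state=s1 head=3 tape=__x[_]zz   (s1,_)→(s2,_,left)
state=s2 head=2 tape=__[x]_zz   (s2,x)→(s2,_,right)
state=s2 head=3 tape=___[_]zz   (s2,_)→(s1,x,right)
state=s1 head=4 tape=___x[z]z   (s1,z)→(s0,x,left)
state=s0 head=3 tape=___[x]xz   (s0,x)→(s3,_,right)
state=s3 head=4 tape=____[x]z
After 28 steps: state s3, head at 4, tape xz.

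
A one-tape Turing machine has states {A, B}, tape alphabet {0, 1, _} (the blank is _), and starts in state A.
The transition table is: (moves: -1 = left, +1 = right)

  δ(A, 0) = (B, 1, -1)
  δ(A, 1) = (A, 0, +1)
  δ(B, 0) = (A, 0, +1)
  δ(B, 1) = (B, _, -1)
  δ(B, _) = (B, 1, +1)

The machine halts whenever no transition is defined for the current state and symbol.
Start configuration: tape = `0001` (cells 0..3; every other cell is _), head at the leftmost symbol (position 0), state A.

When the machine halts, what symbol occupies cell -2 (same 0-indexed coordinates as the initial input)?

1

state=A head=0 tape=__[0]001_   (A,0)→(B,1,-1)
state=B head=-1 tape=_[_]1001_   (B,_)→(B,1,+1)
state=B head=0 tape=_1[1]001_   (B,1)→(B,_,-1)
state=B head=-1 tape=_[1]_001_   (B,1)→(B,_,-1)
state=B head=-2 tape=[_]__001_   (B,_)→(B,1,+1)
state=B head=-1 tape=1[_]_001_   (B,_)→(B,1,+1)
state=B head=0 tape=11[_]001_   (B,_)→(B,1,+1)
state=B head=1 tape=111[0]01_   (B,0)→(A,0,+1)
state=A head=2 tape=1110[0]1_   (A,0)→(B,1,-1)
state=B head=1 tape=111[0]11_   (B,0)→(A,0,+1)
state=A head=2 tape=1110[1]1_   (A,1)→(A,0,+1)
state=A head=3 tape=11100[1]_   (A,1)→(A,0,+1)
state=A head=4 tape=111000[_]
Cell -2 holds 1 when M halts.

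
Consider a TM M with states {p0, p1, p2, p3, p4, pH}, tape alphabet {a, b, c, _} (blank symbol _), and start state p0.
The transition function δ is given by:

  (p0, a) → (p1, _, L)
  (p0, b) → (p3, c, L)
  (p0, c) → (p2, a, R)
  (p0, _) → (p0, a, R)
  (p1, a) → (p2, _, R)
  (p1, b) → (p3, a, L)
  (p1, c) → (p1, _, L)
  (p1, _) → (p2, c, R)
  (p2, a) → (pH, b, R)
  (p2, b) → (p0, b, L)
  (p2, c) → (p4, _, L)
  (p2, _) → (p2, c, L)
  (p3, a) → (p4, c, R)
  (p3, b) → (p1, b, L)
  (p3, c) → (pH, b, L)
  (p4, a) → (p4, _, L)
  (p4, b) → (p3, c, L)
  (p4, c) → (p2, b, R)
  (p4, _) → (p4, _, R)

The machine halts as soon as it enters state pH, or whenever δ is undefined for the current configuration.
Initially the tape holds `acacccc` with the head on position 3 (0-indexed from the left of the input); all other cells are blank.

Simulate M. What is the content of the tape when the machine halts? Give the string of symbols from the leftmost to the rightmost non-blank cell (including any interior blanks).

cbc__cc

p0 | __aca[c]ccc   read c → write a, move R, go to p2
p2 | __acaa[c]cc   read c → write _, move L, go to p4
p4 | __aca[a]_cc   read a → write _, move L, go to p4
p4 | __ac[a]__cc   read a → write _, move L, go to p4
p4 | __a[c]___cc   read c → write b, move R, go to p2
p2 | __ab[_]__cc   read _ → write c, move L, go to p2
p2 | __a[b]c__cc   read b → write b, move L, go to p0
p0 | __[a]bc__cc   read a → write _, move L, go to p1
p1 | _[_]_bc__cc   read _ → write c, move R, go to p2
p2 | _c[_]bc__cc   read _ → write c, move L, go to p2
p2 | _[c]cbc__cc   read c → write _, move L, go to p4
p4 | [_]_cbc__cc   read _ → write _, move R, go to p4
p4 | _[_]cbc__cc   read _ → write _, move R, go to p4
p4 | __[c]bc__cc   read c → write b, move R, go to p2
p2 | __b[b]c__cc   read b → write b, move L, go to p0
p0 | __[b]bc__cc   read b → write c, move L, go to p3
p3 | _[_]cbc__cc
The non-blank tape span at halt is cbc__cc.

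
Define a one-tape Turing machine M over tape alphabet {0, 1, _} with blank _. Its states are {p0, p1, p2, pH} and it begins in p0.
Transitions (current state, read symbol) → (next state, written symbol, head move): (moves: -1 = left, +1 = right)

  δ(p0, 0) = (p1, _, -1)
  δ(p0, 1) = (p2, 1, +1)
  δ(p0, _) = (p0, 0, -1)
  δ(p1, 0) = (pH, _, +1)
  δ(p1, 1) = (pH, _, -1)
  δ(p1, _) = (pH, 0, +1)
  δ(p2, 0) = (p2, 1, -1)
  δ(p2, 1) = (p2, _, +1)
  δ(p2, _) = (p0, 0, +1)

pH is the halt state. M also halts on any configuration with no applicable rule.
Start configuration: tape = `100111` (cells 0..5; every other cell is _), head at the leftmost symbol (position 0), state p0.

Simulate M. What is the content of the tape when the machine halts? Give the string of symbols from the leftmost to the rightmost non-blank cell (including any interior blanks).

01__0_0

p0 | [1]00111__   read 1 → write 1, move +1, go to p2
p2 | 1[0]0111__   read 0 → write 1, move -1, go to p2
p2 | [1]10111__   read 1 → write _, move +1, go to p2
p2 | _[1]0111__   read 1 → write _, move +1, go to p2
p2 | __[0]111__   read 0 → write 1, move -1, go to p2
p2 | _[_]1111__   read _ → write 0, move +1, go to p0
p0 | _0[1]111__   read 1 → write 1, move +1, go to p2
p2 | _01[1]11__   read 1 → write _, move +1, go to p2
p2 | _01_[1]1__   read 1 → write _, move +1, go to p2
p2 | _01__[1]__   read 1 → write _, move +1, go to p2
p2 | _01___[_]_   read _ → write 0, move +1, go to p0
p0 | _01___0[_]   read _ → write 0, move -1, go to p0
p0 | _01___[0]0   read 0 → write _, move -1, go to p1
p1 | _01__[_]_0   read _ → write 0, move +1, go to pH
pH | _01__0[_]0
The non-blank tape span at halt is 01__0_0.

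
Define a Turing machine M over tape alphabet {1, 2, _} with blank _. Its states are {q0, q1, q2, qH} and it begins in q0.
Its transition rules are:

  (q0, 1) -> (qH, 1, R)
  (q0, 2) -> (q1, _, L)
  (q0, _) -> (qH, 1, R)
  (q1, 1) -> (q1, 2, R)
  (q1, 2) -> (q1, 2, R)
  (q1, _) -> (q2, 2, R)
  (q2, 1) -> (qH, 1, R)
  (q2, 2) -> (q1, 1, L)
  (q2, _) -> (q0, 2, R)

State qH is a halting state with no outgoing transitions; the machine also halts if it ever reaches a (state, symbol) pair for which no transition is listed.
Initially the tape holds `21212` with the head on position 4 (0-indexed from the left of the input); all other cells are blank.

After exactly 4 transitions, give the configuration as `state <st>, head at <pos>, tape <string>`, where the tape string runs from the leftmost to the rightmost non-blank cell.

state=q0 head=4 tape=2121[2]__   (q0,2)→(q1,_,L)
state=q1 head=3 tape=212[1]___   (q1,1)→(q1,2,R)
state=q1 head=4 tape=2122[_]__   (q1,_)→(q2,2,R)
state=q2 head=5 tape=21222[_]_   (q2,_)→(q0,2,R)
state=q0 head=6 tape=212222[_]
After 4 steps: state q0, head at 6, tape 212222.

state q0, head at 6, tape 212222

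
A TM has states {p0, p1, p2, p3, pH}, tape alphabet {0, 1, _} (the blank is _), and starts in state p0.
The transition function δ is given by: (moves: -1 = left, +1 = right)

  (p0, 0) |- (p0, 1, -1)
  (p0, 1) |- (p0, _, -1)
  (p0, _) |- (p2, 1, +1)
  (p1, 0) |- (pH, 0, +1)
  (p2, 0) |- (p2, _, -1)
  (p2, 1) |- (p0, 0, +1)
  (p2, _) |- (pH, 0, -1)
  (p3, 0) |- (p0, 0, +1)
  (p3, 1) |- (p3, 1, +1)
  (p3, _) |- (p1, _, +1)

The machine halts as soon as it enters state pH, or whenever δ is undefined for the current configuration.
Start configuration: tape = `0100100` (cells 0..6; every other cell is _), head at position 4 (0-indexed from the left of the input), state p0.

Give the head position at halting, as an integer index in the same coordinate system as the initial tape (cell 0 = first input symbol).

-2

p0 | __0100[1]00   read 1 → write _, move -1, go to p0
p0 | __010[0]_00   read 0 → write 1, move -1, go to p0
p0 | __01[0]1_00   read 0 → write 1, move -1, go to p0
p0 | __0[1]11_00   read 1 → write _, move -1, go to p0
p0 | __[0]_11_00   read 0 → write 1, move -1, go to p0
p0 | _[_]1_11_00   read _ → write 1, move +1, go to p2
p2 | _1[1]_11_00   read 1 → write 0, move +1, go to p0
p0 | _10[_]11_00   read _ → write 1, move +1, go to p2
p2 | _101[1]1_00   read 1 → write 0, move +1, go to p0
p0 | _1010[1]_00   read 1 → write _, move -1, go to p0
p0 | _101[0]__00   read 0 → write 1, move -1, go to p0
p0 | _10[1]1__00   read 1 → write _, move -1, go to p0
p0 | _1[0]_1__00   read 0 → write 1, move -1, go to p0
p0 | _[1]1_1__00   read 1 → write _, move -1, go to p0
p0 | [_]_1_1__00   read _ → write 1, move +1, go to p2
p2 | 1[_]1_1__00   read _ → write 0, move -1, go to pH
pH | [1]01_1__00
At halt the head is at cell -2.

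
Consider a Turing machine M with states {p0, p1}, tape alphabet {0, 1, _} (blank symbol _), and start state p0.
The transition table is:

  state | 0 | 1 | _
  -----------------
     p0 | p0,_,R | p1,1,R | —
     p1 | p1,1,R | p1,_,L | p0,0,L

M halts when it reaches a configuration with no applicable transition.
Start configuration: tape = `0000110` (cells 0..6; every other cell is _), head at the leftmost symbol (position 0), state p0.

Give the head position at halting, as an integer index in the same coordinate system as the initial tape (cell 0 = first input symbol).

p0 | [0]000110   read 0 → write _, move R, go to p0
p0 | _[0]00110   read 0 → write _, move R, go to p0
p0 | __[0]0110   read 0 → write _, move R, go to p0
p0 | ___[0]110   read 0 → write _, move R, go to p0
p0 | ____[1]10   read 1 → write 1, move R, go to p1
p1 | ____1[1]0   read 1 → write _, move L, go to p1
p1 | ____[1]_0   read 1 → write _, move L, go to p1
p1 | ___[_]__0   read _ → write 0, move L, go to p0
p0 | __[_]0__0
At halt the head is at cell 2.

2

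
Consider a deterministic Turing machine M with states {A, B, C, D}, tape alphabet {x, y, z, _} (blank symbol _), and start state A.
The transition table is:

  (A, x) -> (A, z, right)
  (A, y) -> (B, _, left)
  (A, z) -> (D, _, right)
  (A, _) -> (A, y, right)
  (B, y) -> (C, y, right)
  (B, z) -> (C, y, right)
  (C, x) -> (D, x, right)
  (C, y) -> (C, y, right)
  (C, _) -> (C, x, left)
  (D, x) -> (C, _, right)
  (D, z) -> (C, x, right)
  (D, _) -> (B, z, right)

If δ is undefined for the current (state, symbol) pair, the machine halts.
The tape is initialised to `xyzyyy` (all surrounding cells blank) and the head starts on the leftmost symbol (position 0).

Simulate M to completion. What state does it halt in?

B

A | [x]yzyyy___   read x → write z, move right, go to A
A | z[y]zyyy___   read y → write _, move left, go to B
B | [z]_zyyy___   read z → write y, move right, go to C
C | y[_]zyyy___   read _ → write x, move left, go to C
C | [y]xzyyy___   read y → write y, move right, go to C
C | y[x]zyyy___   read x → write x, move right, go to D
D | yx[z]yyy___   read z → write x, move right, go to C
C | yxx[y]yy___   read y → write y, move right, go to C
C | yxxy[y]y___   read y → write y, move right, go to C
C | yxxyy[y]___   read y → write y, move right, go to C
C | yxxyyy[_]__   read _ → write x, move left, go to C
C | yxxyy[y]x__   read y → write y, move right, go to C
C | yxxyyy[x]__   read x → write x, move right, go to D
D | yxxyyyx[_]_   read _ → write z, move right, go to B
B | yxxyyyxz[_]
No transition is defined for (B, _); M halts in state B.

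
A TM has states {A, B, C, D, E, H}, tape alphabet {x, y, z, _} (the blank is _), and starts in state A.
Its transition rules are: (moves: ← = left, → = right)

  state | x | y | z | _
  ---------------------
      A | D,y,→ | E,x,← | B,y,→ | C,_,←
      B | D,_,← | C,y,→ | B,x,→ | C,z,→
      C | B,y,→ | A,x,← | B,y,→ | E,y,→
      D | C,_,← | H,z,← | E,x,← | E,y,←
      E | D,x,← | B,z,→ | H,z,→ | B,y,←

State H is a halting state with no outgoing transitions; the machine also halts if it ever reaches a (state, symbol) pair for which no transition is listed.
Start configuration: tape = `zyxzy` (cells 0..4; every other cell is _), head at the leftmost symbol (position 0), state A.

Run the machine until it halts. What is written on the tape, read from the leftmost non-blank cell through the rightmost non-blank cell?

state=A head=0 tape=[z]yxzy__   (A,z)→(B,y,→)
state=B head=1 tape=y[y]xzy__   (B,y)→(C,y,→)
state=C head=2 tape=yy[x]zy__   (C,x)→(B,y,→)
state=B head=3 tape=yyy[z]y__   (B,z)→(B,x,→)
state=B head=4 tape=yyyx[y]__   (B,y)→(C,y,→)
state=C head=5 tape=yyyxy[_]_   (C,_)→(E,y,→)
state=E head=6 tape=yyyxyy[_]   (E,_)→(B,y,←)
state=B head=5 tape=yyyxy[y]y   (B,y)→(C,y,→)
state=C head=6 tape=yyyxyy[y]   (C,y)→(A,x,←)
state=A head=5 tape=yyyxy[y]x   (A,y)→(E,x,←)
state=E head=4 tape=yyyx[y]xx   (E,y)→(B,z,→)
state=B head=5 tape=yyyxz[x]x   (B,x)→(D,_,←)
state=D head=4 tape=yyyx[z]_x   (D,z)→(E,x,←)
state=E head=3 tape=yyy[x]x_x   (E,x)→(D,x,←)
state=D head=2 tape=yy[y]xx_x   (D,y)→(H,z,←)
state=H head=1 tape=y[y]zxx_x
The non-blank tape span at halt is yyzxx_x.

yyzxx_x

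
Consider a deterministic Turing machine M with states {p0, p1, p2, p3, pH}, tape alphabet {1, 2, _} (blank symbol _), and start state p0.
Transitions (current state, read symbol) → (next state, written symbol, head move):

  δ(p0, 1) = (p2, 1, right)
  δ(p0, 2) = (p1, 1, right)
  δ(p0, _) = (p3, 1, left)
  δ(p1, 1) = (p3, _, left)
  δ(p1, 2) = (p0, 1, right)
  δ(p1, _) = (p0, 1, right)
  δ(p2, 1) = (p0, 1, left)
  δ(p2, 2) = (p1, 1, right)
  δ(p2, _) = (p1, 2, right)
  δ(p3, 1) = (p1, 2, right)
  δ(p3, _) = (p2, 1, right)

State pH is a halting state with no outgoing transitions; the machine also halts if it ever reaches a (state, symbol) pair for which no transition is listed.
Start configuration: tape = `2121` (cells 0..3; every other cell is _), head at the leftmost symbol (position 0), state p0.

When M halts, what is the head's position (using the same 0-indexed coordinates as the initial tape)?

state=p0 head=0 tape=[2]121_   (p0,2)→(p1,1,right)
state=p1 head=1 tape=1[1]21_   (p1,1)→(p3,_,left)
state=p3 head=0 tape=[1]_21_   (p3,1)→(p1,2,right)
state=p1 head=1 tape=2[_]21_   (p1,_)→(p0,1,right)
state=p0 head=2 tape=21[2]1_   (p0,2)→(p1,1,right)
state=p1 head=3 tape=211[1]_   (p1,1)→(p3,_,left)
state=p3 head=2 tape=21[1]__   (p3,1)→(p1,2,right)
state=p1 head=3 tape=212[_]_   (p1,_)→(p0,1,right)
state=p0 head=4 tape=2121[_]   (p0,_)→(p3,1,left)
state=p3 head=3 tape=212[1]1   (p3,1)→(p1,2,right)
state=p1 head=4 tape=2122[1]   (p1,1)→(p3,_,left)
state=p3 head=3 tape=212[2]_
At halt the head is at cell 3.

3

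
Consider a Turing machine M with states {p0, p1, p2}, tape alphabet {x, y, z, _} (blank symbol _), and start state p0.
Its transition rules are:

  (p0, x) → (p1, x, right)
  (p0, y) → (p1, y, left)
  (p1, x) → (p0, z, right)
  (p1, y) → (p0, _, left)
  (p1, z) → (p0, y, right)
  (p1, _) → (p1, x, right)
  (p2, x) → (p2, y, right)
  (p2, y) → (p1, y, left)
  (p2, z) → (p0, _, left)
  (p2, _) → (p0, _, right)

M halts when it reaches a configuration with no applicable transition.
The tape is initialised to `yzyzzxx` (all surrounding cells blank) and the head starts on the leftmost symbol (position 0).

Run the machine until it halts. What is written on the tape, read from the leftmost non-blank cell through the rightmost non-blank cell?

xxxxyzxx

p0 | _[y]zyzzxx   read y → write y, move left, go to p1
p1 | [_]yzyzzxx   read _ → write x, move right, go to p1
p1 | x[y]zyzzxx   read y → write _, move left, go to p0
p0 | [x]_zyzzxx   read x → write x, move right, go to p1
p1 | x[_]zyzzxx   read _ → write x, move right, go to p1
p1 | xx[z]yzzxx   read z → write y, move right, go to p0
p0 | xxy[y]zzxx   read y → write y, move left, go to p1
p1 | xx[y]yzzxx   read y → write _, move left, go to p0
p0 | x[x]_yzzxx   read x → write x, move right, go to p1
p1 | xx[_]yzzxx   read _ → write x, move right, go to p1
p1 | xxx[y]zzxx   read y → write _, move left, go to p0
p0 | xx[x]_zzxx   read x → write x, move right, go to p1
p1 | xxx[_]zzxx   read _ → write x, move right, go to p1
p1 | xxxx[z]zxx   read z → write y, move right, go to p0
p0 | xxxxy[z]xx
The non-blank tape span at halt is xxxxyzxx.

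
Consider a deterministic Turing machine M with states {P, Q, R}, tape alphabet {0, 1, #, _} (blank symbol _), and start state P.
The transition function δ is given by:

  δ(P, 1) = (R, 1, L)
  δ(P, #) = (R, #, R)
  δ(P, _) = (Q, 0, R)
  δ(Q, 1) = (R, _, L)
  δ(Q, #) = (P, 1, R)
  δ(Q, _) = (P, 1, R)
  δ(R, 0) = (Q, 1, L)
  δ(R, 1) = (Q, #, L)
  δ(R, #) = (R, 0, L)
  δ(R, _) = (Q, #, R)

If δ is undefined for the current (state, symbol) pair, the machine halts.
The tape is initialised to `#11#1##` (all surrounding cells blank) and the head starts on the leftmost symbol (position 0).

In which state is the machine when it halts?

state=P head=0 tape=__[#]11#1##   (P,#)→(R,#,R)
state=R head=1 tape=__#[1]1#1##   (R,1)→(Q,#,L)
state=Q head=0 tape=__[#]#1#1##   (Q,#)→(P,1,R)
state=P head=1 tape=__1[#]1#1##   (P,#)→(R,#,R)
state=R head=2 tape=__1#[1]#1##   (R,1)→(Q,#,L)
state=Q head=1 tape=__1[#]##1##   (Q,#)→(P,1,R)
state=P head=2 tape=__11[#]#1##   (P,#)→(R,#,R)
state=R head=3 tape=__11#[#]1##   (R,#)→(R,0,L)
state=R head=2 tape=__11[#]01##   (R,#)→(R,0,L)
state=R head=1 tape=__1[1]001##   (R,1)→(Q,#,L)
state=Q head=0 tape=__[1]#001##   (Q,1)→(R,_,L)
state=R head=-1 tape=_[_]_#001##   (R,_)→(Q,#,R)
state=Q head=0 tape=_#[_]#001##   (Q,_)→(P,1,R)
state=P head=1 tape=_#1[#]001##   (P,#)→(R,#,R)
state=R head=2 tape=_#1#[0]01##   (R,0)→(Q,1,L)
state=Q head=1 tape=_#1[#]101##   (Q,#)→(P,1,R)
state=P head=2 tape=_#11[1]01##   (P,1)→(R,1,L)
state=R head=1 tape=_#1[1]101##   (R,1)→(Q,#,L)
state=Q head=0 tape=_#[1]#101##   (Q,1)→(R,_,L)
state=R head=-1 tape=_[#]_#101##   (R,#)→(R,0,L)
state=R head=-2 tape=[_]0_#101##   (R,_)→(Q,#,R)
state=Q head=-1 tape=#[0]_#101##
No transition is defined for (Q, 0); M halts in state Q.

Q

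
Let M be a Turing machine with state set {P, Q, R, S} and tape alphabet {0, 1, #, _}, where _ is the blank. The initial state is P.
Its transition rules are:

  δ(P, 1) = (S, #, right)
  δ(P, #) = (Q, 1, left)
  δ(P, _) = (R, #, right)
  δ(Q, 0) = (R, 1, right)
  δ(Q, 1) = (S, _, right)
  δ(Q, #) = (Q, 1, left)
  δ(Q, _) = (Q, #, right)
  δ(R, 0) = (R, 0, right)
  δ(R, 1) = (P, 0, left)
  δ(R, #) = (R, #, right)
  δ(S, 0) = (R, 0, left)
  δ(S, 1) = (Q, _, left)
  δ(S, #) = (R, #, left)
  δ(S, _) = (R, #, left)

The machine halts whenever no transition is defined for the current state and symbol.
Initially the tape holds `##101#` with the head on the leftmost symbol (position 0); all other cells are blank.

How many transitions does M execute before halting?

P | _[#]#101#   read # → write 1, move left, go to Q
Q | [_]1#101#   read _ → write #, move right, go to Q
Q | #[1]#101#   read 1 → write _, move right, go to S
S | #_[#]101#   read # → write #, move left, go to R
R | #[_]#101#
M halts after 4 transitions.

4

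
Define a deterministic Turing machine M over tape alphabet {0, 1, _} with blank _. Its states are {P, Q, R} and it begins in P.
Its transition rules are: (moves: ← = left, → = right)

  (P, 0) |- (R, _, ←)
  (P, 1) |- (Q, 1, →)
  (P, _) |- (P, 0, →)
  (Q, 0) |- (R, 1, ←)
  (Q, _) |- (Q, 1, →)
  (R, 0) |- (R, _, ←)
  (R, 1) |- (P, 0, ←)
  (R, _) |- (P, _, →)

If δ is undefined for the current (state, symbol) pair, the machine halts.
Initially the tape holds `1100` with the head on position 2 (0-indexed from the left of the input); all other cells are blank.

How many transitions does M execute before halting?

31

P | __11[0]0   read 0 → write _, move ←, go to R
R | __1[1]_0   read 1 → write 0, move ←, go to P
P | __[1]0_0   read 1 → write 1, move →, go to Q
Q | __1[0]_0   read 0 → write 1, move ←, go to R
R | __[1]1_0   read 1 → write 0, move ←, go to P
P | _[_]01_0   read _ → write 0, move →, go to P
P | _0[0]1_0   read 0 → write _, move ←, go to R
R | _[0]_1_0   read 0 → write _, move ←, go to R
R | [_]__1_0   read _ → write _, move →, go to P
P | _[_]_1_0   read _ → write 0, move →, go to P
P | _0[_]1_0   read _ → write 0, move →, go to P
P | _00[1]_0   read 1 → write 1, move →, go to Q
Q | _001[_]0   read _ → write 1, move →, go to Q
Q | _0011[0]   read 0 → write 1, move ←, go to R
R | _001[1]1   read 1 → write 0, move ←, go to P
P | _00[1]01   read 1 → write 1, move →, go to Q
Q | _001[0]1   read 0 → write 1, move ←, go to R
R | _00[1]11   read 1 → write 0, move ←, go to P
P | _0[0]011   read 0 → write _, move ←, go to R
R | _[0]_011   read 0 → write _, move ←, go to R
R | [_]__011   read _ → write _, move →, go to P
P | _[_]_011   read _ → write 0, move →, go to P
P | _0[_]011   read _ → write 0, move →, go to P
P | _00[0]11   read 0 → write _, move ←, go to R
R | _0[0]_11   read 0 → write _, move ←, go to R
R | _[0]__11   read 0 → write _, move ←, go to R
R | [_]___11   read _ → write _, move →, go to P
P | _[_]__11   read _ → write 0, move →, go to P
P | _0[_]_11   read _ → write 0, move →, go to P
P | _00[_]11   read _ → write 0, move →, go to P
P | _000[1]1   read 1 → write 1, move →, go to Q
Q | _0001[1]
M halts after 31 transitions.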